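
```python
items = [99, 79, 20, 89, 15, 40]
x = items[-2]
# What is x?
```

items has length 6. Negative index -2 maps to positive index 6 + (-2) = 4. items[4] = 15.

15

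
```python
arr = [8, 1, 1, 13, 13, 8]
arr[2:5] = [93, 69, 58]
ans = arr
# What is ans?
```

arr starts as [8, 1, 1, 13, 13, 8] (length 6). The slice arr[2:5] covers indices [2, 3, 4] with values [1, 13, 13]. Replacing that slice with [93, 69, 58] (same length) produces [8, 1, 93, 69, 58, 8].

[8, 1, 93, 69, 58, 8]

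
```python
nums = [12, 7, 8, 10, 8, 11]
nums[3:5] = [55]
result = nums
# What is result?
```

nums starts as [12, 7, 8, 10, 8, 11] (length 6). The slice nums[3:5] covers indices [3, 4] with values [10, 8]. Replacing that slice with [55] (different length) produces [12, 7, 8, 55, 11].

[12, 7, 8, 55, 11]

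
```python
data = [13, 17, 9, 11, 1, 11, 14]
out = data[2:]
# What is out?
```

data has length 7. The slice data[2:] selects indices [2, 3, 4, 5, 6] (2->9, 3->11, 4->1, 5->11, 6->14), giving [9, 11, 1, 11, 14].

[9, 11, 1, 11, 14]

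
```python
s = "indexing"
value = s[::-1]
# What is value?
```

s has length 8. The slice s[::-1] selects indices [7, 6, 5, 4, 3, 2, 1, 0] (7->'g', 6->'n', 5->'i', 4->'x', 3->'e', 2->'d', 1->'n', 0->'i'), giving 'gnixedni'.

'gnixedni'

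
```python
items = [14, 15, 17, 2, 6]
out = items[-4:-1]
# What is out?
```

items has length 5. The slice items[-4:-1] selects indices [1, 2, 3] (1->15, 2->17, 3->2), giving [15, 17, 2].

[15, 17, 2]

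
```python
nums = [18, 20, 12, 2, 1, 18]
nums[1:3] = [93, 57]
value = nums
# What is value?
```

nums starts as [18, 20, 12, 2, 1, 18] (length 6). The slice nums[1:3] covers indices [1, 2] with values [20, 12]. Replacing that slice with [93, 57] (same length) produces [18, 93, 57, 2, 1, 18].

[18, 93, 57, 2, 1, 18]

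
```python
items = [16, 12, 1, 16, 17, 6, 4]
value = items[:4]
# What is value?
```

items has length 7. The slice items[:4] selects indices [0, 1, 2, 3] (0->16, 1->12, 2->1, 3->16), giving [16, 12, 1, 16].

[16, 12, 1, 16]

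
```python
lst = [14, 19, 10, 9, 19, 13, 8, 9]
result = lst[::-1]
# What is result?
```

lst has length 8. The slice lst[::-1] selects indices [7, 6, 5, 4, 3, 2, 1, 0] (7->9, 6->8, 5->13, 4->19, 3->9, 2->10, 1->19, 0->14), giving [9, 8, 13, 19, 9, 10, 19, 14].

[9, 8, 13, 19, 9, 10, 19, 14]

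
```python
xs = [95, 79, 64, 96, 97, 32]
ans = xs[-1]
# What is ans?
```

xs has length 6. Negative index -1 maps to positive index 6 + (-1) = 5. xs[5] = 32.

32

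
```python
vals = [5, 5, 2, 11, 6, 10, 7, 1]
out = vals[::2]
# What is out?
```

vals has length 8. The slice vals[::2] selects indices [0, 2, 4, 6] (0->5, 2->2, 4->6, 6->7), giving [5, 2, 6, 7].

[5, 2, 6, 7]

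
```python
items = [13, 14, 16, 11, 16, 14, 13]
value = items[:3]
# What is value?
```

items has length 7. The slice items[:3] selects indices [0, 1, 2] (0->13, 1->14, 2->16), giving [13, 14, 16].

[13, 14, 16]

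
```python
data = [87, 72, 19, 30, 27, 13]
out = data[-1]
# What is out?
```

data has length 6. Negative index -1 maps to positive index 6 + (-1) = 5. data[5] = 13.

13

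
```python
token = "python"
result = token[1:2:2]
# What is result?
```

token has length 6. The slice token[1:2:2] selects indices [1] (1->'y'), giving 'y'.

'y'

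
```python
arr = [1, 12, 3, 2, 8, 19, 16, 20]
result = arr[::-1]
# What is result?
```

arr has length 8. The slice arr[::-1] selects indices [7, 6, 5, 4, 3, 2, 1, 0] (7->20, 6->16, 5->19, 4->8, 3->2, 2->3, 1->12, 0->1), giving [20, 16, 19, 8, 2, 3, 12, 1].

[20, 16, 19, 8, 2, 3, 12, 1]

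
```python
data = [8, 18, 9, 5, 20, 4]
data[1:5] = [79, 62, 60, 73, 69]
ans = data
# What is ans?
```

data starts as [8, 18, 9, 5, 20, 4] (length 6). The slice data[1:5] covers indices [1, 2, 3, 4] with values [18, 9, 5, 20]. Replacing that slice with [79, 62, 60, 73, 69] (different length) produces [8, 79, 62, 60, 73, 69, 4].

[8, 79, 62, 60, 73, 69, 4]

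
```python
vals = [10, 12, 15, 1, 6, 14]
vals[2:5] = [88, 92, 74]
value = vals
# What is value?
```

vals starts as [10, 12, 15, 1, 6, 14] (length 6). The slice vals[2:5] covers indices [2, 3, 4] with values [15, 1, 6]. Replacing that slice with [88, 92, 74] (same length) produces [10, 12, 88, 92, 74, 14].

[10, 12, 88, 92, 74, 14]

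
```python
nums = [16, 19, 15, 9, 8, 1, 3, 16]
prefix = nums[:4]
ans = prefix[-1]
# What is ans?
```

nums has length 8. The slice nums[:4] selects indices [0, 1, 2, 3] (0->16, 1->19, 2->15, 3->9), giving [16, 19, 15, 9]. So prefix = [16, 19, 15, 9]. Then prefix[-1] = 9.

9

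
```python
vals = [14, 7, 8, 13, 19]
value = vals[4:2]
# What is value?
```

vals has length 5. The slice vals[4:2] resolves to an empty index range, so the result is [].

[]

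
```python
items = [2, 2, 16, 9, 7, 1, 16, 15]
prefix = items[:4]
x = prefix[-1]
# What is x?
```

items has length 8. The slice items[:4] selects indices [0, 1, 2, 3] (0->2, 1->2, 2->16, 3->9), giving [2, 2, 16, 9]. So prefix = [2, 2, 16, 9]. Then prefix[-1] = 9.

9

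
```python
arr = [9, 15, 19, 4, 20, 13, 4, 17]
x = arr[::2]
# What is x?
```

arr has length 8. The slice arr[::2] selects indices [0, 2, 4, 6] (0->9, 2->19, 4->20, 6->4), giving [9, 19, 20, 4].

[9, 19, 20, 4]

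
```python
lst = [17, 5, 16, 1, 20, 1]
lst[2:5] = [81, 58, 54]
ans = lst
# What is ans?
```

lst starts as [17, 5, 16, 1, 20, 1] (length 6). The slice lst[2:5] covers indices [2, 3, 4] with values [16, 1, 20]. Replacing that slice with [81, 58, 54] (same length) produces [17, 5, 81, 58, 54, 1].

[17, 5, 81, 58, 54, 1]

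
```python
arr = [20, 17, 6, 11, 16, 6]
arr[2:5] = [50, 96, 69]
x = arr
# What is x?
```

arr starts as [20, 17, 6, 11, 16, 6] (length 6). The slice arr[2:5] covers indices [2, 3, 4] with values [6, 11, 16]. Replacing that slice with [50, 96, 69] (same length) produces [20, 17, 50, 96, 69, 6].

[20, 17, 50, 96, 69, 6]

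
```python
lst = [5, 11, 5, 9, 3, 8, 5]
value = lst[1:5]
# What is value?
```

lst has length 7. The slice lst[1:5] selects indices [1, 2, 3, 4] (1->11, 2->5, 3->9, 4->3), giving [11, 5, 9, 3].

[11, 5, 9, 3]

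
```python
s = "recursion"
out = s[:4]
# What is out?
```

s has length 9. The slice s[:4] selects indices [0, 1, 2, 3] (0->'r', 1->'e', 2->'c', 3->'u'), giving 'recu'.

'recu'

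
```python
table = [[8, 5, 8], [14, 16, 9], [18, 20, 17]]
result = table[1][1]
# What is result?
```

table[1] = [14, 16, 9]. Taking column 1 of that row yields 16.

16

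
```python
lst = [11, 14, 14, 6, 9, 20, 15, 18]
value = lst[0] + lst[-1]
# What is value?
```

lst has length 8. lst[0] = 11.
lst has length 8. Negative index -1 maps to positive index 8 + (-1) = 7. lst[7] = 18.
Sum: 11 + 18 = 29.

29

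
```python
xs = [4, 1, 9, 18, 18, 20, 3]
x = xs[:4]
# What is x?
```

xs has length 7. The slice xs[:4] selects indices [0, 1, 2, 3] (0->4, 1->1, 2->9, 3->18), giving [4, 1, 9, 18].

[4, 1, 9, 18]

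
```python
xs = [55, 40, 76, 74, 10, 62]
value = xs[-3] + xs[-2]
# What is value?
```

xs has length 6. Negative index -3 maps to positive index 6 + (-3) = 3. xs[3] = 74.
xs has length 6. Negative index -2 maps to positive index 6 + (-2) = 4. xs[4] = 10.
Sum: 74 + 10 = 84.

84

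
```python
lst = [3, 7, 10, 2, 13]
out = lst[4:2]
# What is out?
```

lst has length 5. The slice lst[4:2] resolves to an empty index range, so the result is [].

[]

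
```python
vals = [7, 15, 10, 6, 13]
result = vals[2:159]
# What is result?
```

vals has length 5. The slice vals[2:159] selects indices [2, 3, 4] (2->10, 3->6, 4->13), giving [10, 6, 13].

[10, 6, 13]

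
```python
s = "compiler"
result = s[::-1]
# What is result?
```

s has length 8. The slice s[::-1] selects indices [7, 6, 5, 4, 3, 2, 1, 0] (7->'r', 6->'e', 5->'l', 4->'i', 3->'p', 2->'m', 1->'o', 0->'c'), giving 'relipmoc'.

'relipmoc'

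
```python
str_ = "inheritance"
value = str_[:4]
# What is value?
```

str_ has length 11. The slice str_[:4] selects indices [0, 1, 2, 3] (0->'i', 1->'n', 2->'h', 3->'e'), giving 'inhe'.

'inhe'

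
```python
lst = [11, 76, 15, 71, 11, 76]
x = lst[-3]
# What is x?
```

lst has length 6. Negative index -3 maps to positive index 6 + (-3) = 3. lst[3] = 71.

71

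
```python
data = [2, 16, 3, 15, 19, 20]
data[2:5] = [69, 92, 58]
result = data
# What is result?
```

data starts as [2, 16, 3, 15, 19, 20] (length 6). The slice data[2:5] covers indices [2, 3, 4] with values [3, 15, 19]. Replacing that slice with [69, 92, 58] (same length) produces [2, 16, 69, 92, 58, 20].

[2, 16, 69, 92, 58, 20]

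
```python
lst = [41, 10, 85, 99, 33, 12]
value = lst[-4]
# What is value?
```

lst has length 6. Negative index -4 maps to positive index 6 + (-4) = 2. lst[2] = 85.

85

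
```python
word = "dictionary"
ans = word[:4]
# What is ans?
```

word has length 10. The slice word[:4] selects indices [0, 1, 2, 3] (0->'d', 1->'i', 2->'c', 3->'t'), giving 'dict'.

'dict'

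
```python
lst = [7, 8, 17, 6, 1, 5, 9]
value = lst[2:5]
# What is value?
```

lst has length 7. The slice lst[2:5] selects indices [2, 3, 4] (2->17, 3->6, 4->1), giving [17, 6, 1].

[17, 6, 1]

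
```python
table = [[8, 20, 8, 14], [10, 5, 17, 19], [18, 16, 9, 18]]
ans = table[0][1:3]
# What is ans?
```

table[0] = [8, 20, 8, 14]. table[0] has length 4. The slice table[0][1:3] selects indices [1, 2] (1->20, 2->8), giving [20, 8].

[20, 8]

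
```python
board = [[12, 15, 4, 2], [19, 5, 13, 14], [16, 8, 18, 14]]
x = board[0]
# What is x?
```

board has 3 rows. Row 0 is [12, 15, 4, 2].

[12, 15, 4, 2]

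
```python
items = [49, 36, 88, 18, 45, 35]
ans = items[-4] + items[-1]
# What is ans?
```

items has length 6. Negative index -4 maps to positive index 6 + (-4) = 2. items[2] = 88.
items has length 6. Negative index -1 maps to positive index 6 + (-1) = 5. items[5] = 35.
Sum: 88 + 35 = 123.

123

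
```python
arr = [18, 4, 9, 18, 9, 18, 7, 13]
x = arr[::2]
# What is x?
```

arr has length 8. The slice arr[::2] selects indices [0, 2, 4, 6] (0->18, 2->9, 4->9, 6->7), giving [18, 9, 9, 7].

[18, 9, 9, 7]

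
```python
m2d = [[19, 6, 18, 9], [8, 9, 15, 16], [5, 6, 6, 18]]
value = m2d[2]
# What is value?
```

m2d has 3 rows. Row 2 is [5, 6, 6, 18].

[5, 6, 6, 18]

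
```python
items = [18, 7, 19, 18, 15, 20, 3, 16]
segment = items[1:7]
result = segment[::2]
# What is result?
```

items has length 8. The slice items[1:7] selects indices [1, 2, 3, 4, 5, 6] (1->7, 2->19, 3->18, 4->15, 5->20, 6->3), giving [7, 19, 18, 15, 20, 3]. So segment = [7, 19, 18, 15, 20, 3]. segment has length 6. The slice segment[::2] selects indices [0, 2, 4] (0->7, 2->18, 4->20), giving [7, 18, 20].

[7, 18, 20]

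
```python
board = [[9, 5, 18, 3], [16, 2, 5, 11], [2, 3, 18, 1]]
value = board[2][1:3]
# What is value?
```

board[2] = [2, 3, 18, 1]. board[2] has length 4. The slice board[2][1:3] selects indices [1, 2] (1->3, 2->18), giving [3, 18].

[3, 18]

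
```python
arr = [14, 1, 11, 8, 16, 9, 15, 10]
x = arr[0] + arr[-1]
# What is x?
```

arr has length 8. arr[0] = 14.
arr has length 8. Negative index -1 maps to positive index 8 + (-1) = 7. arr[7] = 10.
Sum: 14 + 10 = 24.

24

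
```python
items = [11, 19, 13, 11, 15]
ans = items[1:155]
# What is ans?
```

items has length 5. The slice items[1:155] selects indices [1, 2, 3, 4] (1->19, 2->13, 3->11, 4->15), giving [19, 13, 11, 15].

[19, 13, 11, 15]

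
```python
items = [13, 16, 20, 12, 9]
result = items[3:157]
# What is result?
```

items has length 5. The slice items[3:157] selects indices [3, 4] (3->12, 4->9), giving [12, 9].

[12, 9]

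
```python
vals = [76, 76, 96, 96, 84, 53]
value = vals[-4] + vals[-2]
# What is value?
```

vals has length 6. Negative index -4 maps to positive index 6 + (-4) = 2. vals[2] = 96.
vals has length 6. Negative index -2 maps to positive index 6 + (-2) = 4. vals[4] = 84.
Sum: 96 + 84 = 180.

180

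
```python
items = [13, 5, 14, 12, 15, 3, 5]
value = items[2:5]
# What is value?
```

items has length 7. The slice items[2:5] selects indices [2, 3, 4] (2->14, 3->12, 4->15), giving [14, 12, 15].

[14, 12, 15]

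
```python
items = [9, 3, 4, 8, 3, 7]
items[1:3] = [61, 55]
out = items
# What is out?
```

items starts as [9, 3, 4, 8, 3, 7] (length 6). The slice items[1:3] covers indices [1, 2] with values [3, 4]. Replacing that slice with [61, 55] (same length) produces [9, 61, 55, 8, 3, 7].

[9, 61, 55, 8, 3, 7]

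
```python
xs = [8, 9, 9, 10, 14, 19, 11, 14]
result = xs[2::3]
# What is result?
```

xs has length 8. The slice xs[2::3] selects indices [2, 5] (2->9, 5->19), giving [9, 19].

[9, 19]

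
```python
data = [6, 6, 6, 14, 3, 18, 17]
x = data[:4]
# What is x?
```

data has length 7. The slice data[:4] selects indices [0, 1, 2, 3] (0->6, 1->6, 2->6, 3->14), giving [6, 6, 6, 14].

[6, 6, 6, 14]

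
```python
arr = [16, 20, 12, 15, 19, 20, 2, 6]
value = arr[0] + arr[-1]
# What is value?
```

arr has length 8. arr[0] = 16.
arr has length 8. Negative index -1 maps to positive index 8 + (-1) = 7. arr[7] = 6.
Sum: 16 + 6 = 22.

22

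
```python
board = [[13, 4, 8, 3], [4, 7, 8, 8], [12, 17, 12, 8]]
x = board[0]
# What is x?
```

board has 3 rows. Row 0 is [13, 4, 8, 3].

[13, 4, 8, 3]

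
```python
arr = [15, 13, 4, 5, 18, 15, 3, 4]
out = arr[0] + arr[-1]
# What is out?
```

arr has length 8. arr[0] = 15.
arr has length 8. Negative index -1 maps to positive index 8 + (-1) = 7. arr[7] = 4.
Sum: 15 + 4 = 19.

19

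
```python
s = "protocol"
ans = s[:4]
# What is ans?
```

s has length 8. The slice s[:4] selects indices [0, 1, 2, 3] (0->'p', 1->'r', 2->'o', 3->'t'), giving 'prot'.

'prot'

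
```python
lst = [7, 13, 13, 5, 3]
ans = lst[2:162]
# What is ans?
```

lst has length 5. The slice lst[2:162] selects indices [2, 3, 4] (2->13, 3->5, 4->3), giving [13, 5, 3].

[13, 5, 3]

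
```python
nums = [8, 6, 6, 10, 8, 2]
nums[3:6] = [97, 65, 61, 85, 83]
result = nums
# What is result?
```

nums starts as [8, 6, 6, 10, 8, 2] (length 6). The slice nums[3:6] covers indices [3, 4, 5] with values [10, 8, 2]. Replacing that slice with [97, 65, 61, 85, 83] (different length) produces [8, 6, 6, 97, 65, 61, 85, 83].

[8, 6, 6, 97, 65, 61, 85, 83]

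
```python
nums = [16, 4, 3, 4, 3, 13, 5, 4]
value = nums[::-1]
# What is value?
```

nums has length 8. The slice nums[::-1] selects indices [7, 6, 5, 4, 3, 2, 1, 0] (7->4, 6->5, 5->13, 4->3, 3->4, 2->3, 1->4, 0->16), giving [4, 5, 13, 3, 4, 3, 4, 16].

[4, 5, 13, 3, 4, 3, 4, 16]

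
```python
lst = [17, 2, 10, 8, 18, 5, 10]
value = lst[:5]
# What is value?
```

lst has length 7. The slice lst[:5] selects indices [0, 1, 2, 3, 4] (0->17, 1->2, 2->10, 3->8, 4->18), giving [17, 2, 10, 8, 18].

[17, 2, 10, 8, 18]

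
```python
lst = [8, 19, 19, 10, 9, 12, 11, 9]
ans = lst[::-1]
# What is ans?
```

lst has length 8. The slice lst[::-1] selects indices [7, 6, 5, 4, 3, 2, 1, 0] (7->9, 6->11, 5->12, 4->9, 3->10, 2->19, 1->19, 0->8), giving [9, 11, 12, 9, 10, 19, 19, 8].

[9, 11, 12, 9, 10, 19, 19, 8]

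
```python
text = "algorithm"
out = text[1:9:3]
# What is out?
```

text has length 9. The slice text[1:9:3] selects indices [1, 4, 7] (1->'l', 4->'r', 7->'h'), giving 'lrh'.

'lrh'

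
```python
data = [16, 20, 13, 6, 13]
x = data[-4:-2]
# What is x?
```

data has length 5. The slice data[-4:-2] selects indices [1, 2] (1->20, 2->13), giving [20, 13].

[20, 13]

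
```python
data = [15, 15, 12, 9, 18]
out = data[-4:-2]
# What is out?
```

data has length 5. The slice data[-4:-2] selects indices [1, 2] (1->15, 2->12), giving [15, 12].

[15, 12]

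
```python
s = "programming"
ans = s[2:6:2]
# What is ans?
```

s has length 11. The slice s[2:6:2] selects indices [2, 4] (2->'o', 4->'r'), giving 'or'.

'or'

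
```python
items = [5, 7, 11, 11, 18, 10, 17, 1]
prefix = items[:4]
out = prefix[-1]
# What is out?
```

items has length 8. The slice items[:4] selects indices [0, 1, 2, 3] (0->5, 1->7, 2->11, 3->11), giving [5, 7, 11, 11]. So prefix = [5, 7, 11, 11]. Then prefix[-1] = 11.

11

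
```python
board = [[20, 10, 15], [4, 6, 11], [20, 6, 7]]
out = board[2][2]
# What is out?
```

board[2] = [20, 6, 7]. Taking column 2 of that row yields 7.

7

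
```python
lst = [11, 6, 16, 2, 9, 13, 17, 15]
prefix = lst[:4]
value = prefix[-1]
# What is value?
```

lst has length 8. The slice lst[:4] selects indices [0, 1, 2, 3] (0->11, 1->6, 2->16, 3->2), giving [11, 6, 16, 2]. So prefix = [11, 6, 16, 2]. Then prefix[-1] = 2.

2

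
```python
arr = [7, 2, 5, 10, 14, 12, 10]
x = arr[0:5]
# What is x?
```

arr has length 7. The slice arr[0:5] selects indices [0, 1, 2, 3, 4] (0->7, 1->2, 2->5, 3->10, 4->14), giving [7, 2, 5, 10, 14].

[7, 2, 5, 10, 14]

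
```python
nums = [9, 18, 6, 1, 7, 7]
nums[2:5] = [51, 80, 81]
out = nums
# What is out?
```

nums starts as [9, 18, 6, 1, 7, 7] (length 6). The slice nums[2:5] covers indices [2, 3, 4] with values [6, 1, 7]. Replacing that slice with [51, 80, 81] (same length) produces [9, 18, 51, 80, 81, 7].

[9, 18, 51, 80, 81, 7]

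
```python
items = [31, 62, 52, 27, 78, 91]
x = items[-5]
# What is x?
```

items has length 6. Negative index -5 maps to positive index 6 + (-5) = 1. items[1] = 62.

62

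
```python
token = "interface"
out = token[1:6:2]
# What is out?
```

token has length 9. The slice token[1:6:2] selects indices [1, 3, 5] (1->'n', 3->'e', 5->'f'), giving 'nef'.

'nef'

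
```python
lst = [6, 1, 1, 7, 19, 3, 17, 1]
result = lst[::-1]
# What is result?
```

lst has length 8. The slice lst[::-1] selects indices [7, 6, 5, 4, 3, 2, 1, 0] (7->1, 6->17, 5->3, 4->19, 3->7, 2->1, 1->1, 0->6), giving [1, 17, 3, 19, 7, 1, 1, 6].

[1, 17, 3, 19, 7, 1, 1, 6]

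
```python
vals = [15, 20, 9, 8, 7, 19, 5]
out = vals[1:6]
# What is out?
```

vals has length 7. The slice vals[1:6] selects indices [1, 2, 3, 4, 5] (1->20, 2->9, 3->8, 4->7, 5->19), giving [20, 9, 8, 7, 19].

[20, 9, 8, 7, 19]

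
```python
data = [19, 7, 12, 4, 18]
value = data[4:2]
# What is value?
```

data has length 5. The slice data[4:2] resolves to an empty index range, so the result is [].

[]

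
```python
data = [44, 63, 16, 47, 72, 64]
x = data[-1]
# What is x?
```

data has length 6. Negative index -1 maps to positive index 6 + (-1) = 5. data[5] = 64.

64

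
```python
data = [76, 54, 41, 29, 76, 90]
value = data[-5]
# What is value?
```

data has length 6. Negative index -5 maps to positive index 6 + (-5) = 1. data[1] = 54.

54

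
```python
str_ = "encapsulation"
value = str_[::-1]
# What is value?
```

str_ has length 13. The slice str_[::-1] selects indices [12, 11, 10, 9, 8, 7, 6, 5, 4, 3, 2, 1, 0] (12->'n', 11->'o', 10->'i', 9->'t', 8->'a', 7->'l', 6->'u', 5->'s', 4->'p', 3->'a', 2->'c', 1->'n', 0->'e'), giving 'noitaluspacne'.

'noitaluspacne'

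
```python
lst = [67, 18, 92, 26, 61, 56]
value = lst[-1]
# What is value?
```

lst has length 6. Negative index -1 maps to positive index 6 + (-1) = 5. lst[5] = 56.

56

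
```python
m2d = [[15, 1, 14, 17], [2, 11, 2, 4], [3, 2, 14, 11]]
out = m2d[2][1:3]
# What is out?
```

m2d[2] = [3, 2, 14, 11]. m2d[2] has length 4. The slice m2d[2][1:3] selects indices [1, 2] (1->2, 2->14), giving [2, 14].

[2, 14]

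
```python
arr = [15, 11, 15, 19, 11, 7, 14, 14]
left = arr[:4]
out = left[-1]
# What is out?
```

arr has length 8. The slice arr[:4] selects indices [0, 1, 2, 3] (0->15, 1->11, 2->15, 3->19), giving [15, 11, 15, 19]. So left = [15, 11, 15, 19]. Then left[-1] = 19.

19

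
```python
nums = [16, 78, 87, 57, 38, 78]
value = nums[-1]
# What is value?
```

nums has length 6. Negative index -1 maps to positive index 6 + (-1) = 5. nums[5] = 78.

78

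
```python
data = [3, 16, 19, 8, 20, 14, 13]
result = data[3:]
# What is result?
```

data has length 7. The slice data[3:] selects indices [3, 4, 5, 6] (3->8, 4->20, 5->14, 6->13), giving [8, 20, 14, 13].

[8, 20, 14, 13]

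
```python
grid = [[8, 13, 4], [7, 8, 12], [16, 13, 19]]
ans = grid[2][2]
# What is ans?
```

grid[2] = [16, 13, 19]. Taking column 2 of that row yields 19.

19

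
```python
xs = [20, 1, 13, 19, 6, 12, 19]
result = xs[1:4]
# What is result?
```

xs has length 7. The slice xs[1:4] selects indices [1, 2, 3] (1->1, 2->13, 3->19), giving [1, 13, 19].

[1, 13, 19]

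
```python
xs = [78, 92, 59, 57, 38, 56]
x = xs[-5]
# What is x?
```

xs has length 6. Negative index -5 maps to positive index 6 + (-5) = 1. xs[1] = 92.

92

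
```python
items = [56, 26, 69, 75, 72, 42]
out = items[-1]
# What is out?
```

items has length 6. Negative index -1 maps to positive index 6 + (-1) = 5. items[5] = 42.

42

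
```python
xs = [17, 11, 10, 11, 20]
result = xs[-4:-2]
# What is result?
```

xs has length 5. The slice xs[-4:-2] selects indices [1, 2] (1->11, 2->10), giving [11, 10].

[11, 10]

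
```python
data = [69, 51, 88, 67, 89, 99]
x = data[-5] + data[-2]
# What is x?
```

data has length 6. Negative index -5 maps to positive index 6 + (-5) = 1. data[1] = 51.
data has length 6. Negative index -2 maps to positive index 6 + (-2) = 4. data[4] = 89.
Sum: 51 + 89 = 140.

140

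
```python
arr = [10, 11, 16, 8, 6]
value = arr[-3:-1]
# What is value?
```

arr has length 5. The slice arr[-3:-1] selects indices [2, 3] (2->16, 3->8), giving [16, 8].

[16, 8]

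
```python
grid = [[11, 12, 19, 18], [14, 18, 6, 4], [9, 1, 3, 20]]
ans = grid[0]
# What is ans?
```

grid has 3 rows. Row 0 is [11, 12, 19, 18].

[11, 12, 19, 18]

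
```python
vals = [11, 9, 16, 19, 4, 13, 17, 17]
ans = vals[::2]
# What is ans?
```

vals has length 8. The slice vals[::2] selects indices [0, 2, 4, 6] (0->11, 2->16, 4->4, 6->17), giving [11, 16, 4, 17].

[11, 16, 4, 17]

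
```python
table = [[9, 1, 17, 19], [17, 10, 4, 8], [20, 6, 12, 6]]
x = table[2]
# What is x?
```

table has 3 rows. Row 2 is [20, 6, 12, 6].

[20, 6, 12, 6]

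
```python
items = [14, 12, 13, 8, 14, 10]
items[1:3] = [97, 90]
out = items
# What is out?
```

items starts as [14, 12, 13, 8, 14, 10] (length 6). The slice items[1:3] covers indices [1, 2] with values [12, 13]. Replacing that slice with [97, 90] (same length) produces [14, 97, 90, 8, 14, 10].

[14, 97, 90, 8, 14, 10]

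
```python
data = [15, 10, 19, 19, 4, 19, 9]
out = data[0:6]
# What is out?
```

data has length 7. The slice data[0:6] selects indices [0, 1, 2, 3, 4, 5] (0->15, 1->10, 2->19, 3->19, 4->4, 5->19), giving [15, 10, 19, 19, 4, 19].

[15, 10, 19, 19, 4, 19]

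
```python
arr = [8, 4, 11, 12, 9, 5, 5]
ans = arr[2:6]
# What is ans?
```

arr has length 7. The slice arr[2:6] selects indices [2, 3, 4, 5] (2->11, 3->12, 4->9, 5->5), giving [11, 12, 9, 5].

[11, 12, 9, 5]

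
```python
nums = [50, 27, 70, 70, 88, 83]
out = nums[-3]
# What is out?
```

nums has length 6. Negative index -3 maps to positive index 6 + (-3) = 3. nums[3] = 70.

70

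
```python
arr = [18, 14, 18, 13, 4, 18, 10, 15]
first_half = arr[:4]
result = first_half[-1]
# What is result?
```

arr has length 8. The slice arr[:4] selects indices [0, 1, 2, 3] (0->18, 1->14, 2->18, 3->13), giving [18, 14, 18, 13]. So first_half = [18, 14, 18, 13]. Then first_half[-1] = 13.

13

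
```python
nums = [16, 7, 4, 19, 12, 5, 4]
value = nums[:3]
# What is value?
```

nums has length 7. The slice nums[:3] selects indices [0, 1, 2] (0->16, 1->7, 2->4), giving [16, 7, 4].

[16, 7, 4]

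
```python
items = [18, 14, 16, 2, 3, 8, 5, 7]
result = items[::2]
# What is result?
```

items has length 8. The slice items[::2] selects indices [0, 2, 4, 6] (0->18, 2->16, 4->3, 6->5), giving [18, 16, 3, 5].

[18, 16, 3, 5]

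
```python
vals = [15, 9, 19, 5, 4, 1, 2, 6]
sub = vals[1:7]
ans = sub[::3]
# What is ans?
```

vals has length 8. The slice vals[1:7] selects indices [1, 2, 3, 4, 5, 6] (1->9, 2->19, 3->5, 4->4, 5->1, 6->2), giving [9, 19, 5, 4, 1, 2]. So sub = [9, 19, 5, 4, 1, 2]. sub has length 6. The slice sub[::3] selects indices [0, 3] (0->9, 3->4), giving [9, 4].

[9, 4]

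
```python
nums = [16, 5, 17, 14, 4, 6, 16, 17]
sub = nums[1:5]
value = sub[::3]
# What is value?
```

nums has length 8. The slice nums[1:5] selects indices [1, 2, 3, 4] (1->5, 2->17, 3->14, 4->4), giving [5, 17, 14, 4]. So sub = [5, 17, 14, 4]. sub has length 4. The slice sub[::3] selects indices [0, 3] (0->5, 3->4), giving [5, 4].

[5, 4]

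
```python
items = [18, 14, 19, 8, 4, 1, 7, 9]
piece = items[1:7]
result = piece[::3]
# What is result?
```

items has length 8. The slice items[1:7] selects indices [1, 2, 3, 4, 5, 6] (1->14, 2->19, 3->8, 4->4, 5->1, 6->7), giving [14, 19, 8, 4, 1, 7]. So piece = [14, 19, 8, 4, 1, 7]. piece has length 6. The slice piece[::3] selects indices [0, 3] (0->14, 3->4), giving [14, 4].

[14, 4]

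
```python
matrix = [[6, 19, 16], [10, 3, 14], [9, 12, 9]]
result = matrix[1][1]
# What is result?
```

matrix[1] = [10, 3, 14]. Taking column 1 of that row yields 3.

3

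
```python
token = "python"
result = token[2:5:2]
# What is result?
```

token has length 6. The slice token[2:5:2] selects indices [2, 4] (2->'t', 4->'o'), giving 'to'.

'to'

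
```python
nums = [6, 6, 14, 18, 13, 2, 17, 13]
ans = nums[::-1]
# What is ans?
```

nums has length 8. The slice nums[::-1] selects indices [7, 6, 5, 4, 3, 2, 1, 0] (7->13, 6->17, 5->2, 4->13, 3->18, 2->14, 1->6, 0->6), giving [13, 17, 2, 13, 18, 14, 6, 6].

[13, 17, 2, 13, 18, 14, 6, 6]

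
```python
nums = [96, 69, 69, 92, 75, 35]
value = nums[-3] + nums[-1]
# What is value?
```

nums has length 6. Negative index -3 maps to positive index 6 + (-3) = 3. nums[3] = 92.
nums has length 6. Negative index -1 maps to positive index 6 + (-1) = 5. nums[5] = 35.
Sum: 92 + 35 = 127.

127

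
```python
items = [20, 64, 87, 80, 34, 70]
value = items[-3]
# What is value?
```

items has length 6. Negative index -3 maps to positive index 6 + (-3) = 3. items[3] = 80.

80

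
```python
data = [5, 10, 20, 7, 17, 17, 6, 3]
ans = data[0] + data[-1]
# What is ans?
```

data has length 8. data[0] = 5.
data has length 8. Negative index -1 maps to positive index 8 + (-1) = 7. data[7] = 3.
Sum: 5 + 3 = 8.

8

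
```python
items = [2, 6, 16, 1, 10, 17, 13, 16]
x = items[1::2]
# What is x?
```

items has length 8. The slice items[1::2] selects indices [1, 3, 5, 7] (1->6, 3->1, 5->17, 7->16), giving [6, 1, 17, 16].

[6, 1, 17, 16]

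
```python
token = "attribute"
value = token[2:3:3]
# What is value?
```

token has length 9. The slice token[2:3:3] selects indices [2] (2->'t'), giving 't'.

't'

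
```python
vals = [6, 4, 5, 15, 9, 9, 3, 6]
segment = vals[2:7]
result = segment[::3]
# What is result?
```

vals has length 8. The slice vals[2:7] selects indices [2, 3, 4, 5, 6] (2->5, 3->15, 4->9, 5->9, 6->3), giving [5, 15, 9, 9, 3]. So segment = [5, 15, 9, 9, 3]. segment has length 5. The slice segment[::3] selects indices [0, 3] (0->5, 3->9), giving [5, 9].

[5, 9]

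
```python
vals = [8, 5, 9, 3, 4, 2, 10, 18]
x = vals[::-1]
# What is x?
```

vals has length 8. The slice vals[::-1] selects indices [7, 6, 5, 4, 3, 2, 1, 0] (7->18, 6->10, 5->2, 4->4, 3->3, 2->9, 1->5, 0->8), giving [18, 10, 2, 4, 3, 9, 5, 8].

[18, 10, 2, 4, 3, 9, 5, 8]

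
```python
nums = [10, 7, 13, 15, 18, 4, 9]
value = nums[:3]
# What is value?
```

nums has length 7. The slice nums[:3] selects indices [0, 1, 2] (0->10, 1->7, 2->13), giving [10, 7, 13].

[10, 7, 13]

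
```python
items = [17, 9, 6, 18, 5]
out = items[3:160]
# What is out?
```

items has length 5. The slice items[3:160] selects indices [3, 4] (3->18, 4->5), giving [18, 5].

[18, 5]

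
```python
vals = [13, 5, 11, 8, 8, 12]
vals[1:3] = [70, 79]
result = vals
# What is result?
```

vals starts as [13, 5, 11, 8, 8, 12] (length 6). The slice vals[1:3] covers indices [1, 2] with values [5, 11]. Replacing that slice with [70, 79] (same length) produces [13, 70, 79, 8, 8, 12].

[13, 70, 79, 8, 8, 12]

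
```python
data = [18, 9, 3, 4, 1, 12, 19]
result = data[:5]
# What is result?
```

data has length 7. The slice data[:5] selects indices [0, 1, 2, 3, 4] (0->18, 1->9, 2->3, 3->4, 4->1), giving [18, 9, 3, 4, 1].

[18, 9, 3, 4, 1]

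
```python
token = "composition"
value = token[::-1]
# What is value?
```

token has length 11. The slice token[::-1] selects indices [10, 9, 8, 7, 6, 5, 4, 3, 2, 1, 0] (10->'n', 9->'o', 8->'i', 7->'t', 6->'i', 5->'s', 4->'o', 3->'p', 2->'m', 1->'o', 0->'c'), giving 'noitisopmoc'.

'noitisopmoc'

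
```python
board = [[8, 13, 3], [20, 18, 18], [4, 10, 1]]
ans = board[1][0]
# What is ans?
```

board[1] = [20, 18, 18]. Taking column 0 of that row yields 20.

20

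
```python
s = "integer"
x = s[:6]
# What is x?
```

s has length 7. The slice s[:6] selects indices [0, 1, 2, 3, 4, 5] (0->'i', 1->'n', 2->'t', 3->'e', 4->'g', 5->'e'), giving 'intege'.

'intege'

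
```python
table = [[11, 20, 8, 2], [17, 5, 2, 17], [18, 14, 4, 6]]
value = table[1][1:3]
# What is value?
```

table[1] = [17, 5, 2, 17]. table[1] has length 4. The slice table[1][1:3] selects indices [1, 2] (1->5, 2->2), giving [5, 2].

[5, 2]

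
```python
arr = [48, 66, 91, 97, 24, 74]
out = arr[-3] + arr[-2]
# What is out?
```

arr has length 6. Negative index -3 maps to positive index 6 + (-3) = 3. arr[3] = 97.
arr has length 6. Negative index -2 maps to positive index 6 + (-2) = 4. arr[4] = 24.
Sum: 97 + 24 = 121.

121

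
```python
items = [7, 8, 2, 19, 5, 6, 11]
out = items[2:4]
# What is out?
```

items has length 7. The slice items[2:4] selects indices [2, 3] (2->2, 3->19), giving [2, 19].

[2, 19]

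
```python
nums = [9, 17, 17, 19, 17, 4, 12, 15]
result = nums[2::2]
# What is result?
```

nums has length 8. The slice nums[2::2] selects indices [2, 4, 6] (2->17, 4->17, 6->12), giving [17, 17, 12].

[17, 17, 12]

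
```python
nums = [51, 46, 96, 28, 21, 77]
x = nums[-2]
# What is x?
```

nums has length 6. Negative index -2 maps to positive index 6 + (-2) = 4. nums[4] = 21.

21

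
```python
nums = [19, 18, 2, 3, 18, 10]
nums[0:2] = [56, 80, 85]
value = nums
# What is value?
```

nums starts as [19, 18, 2, 3, 18, 10] (length 6). The slice nums[0:2] covers indices [0, 1] with values [19, 18]. Replacing that slice with [56, 80, 85] (different length) produces [56, 80, 85, 2, 3, 18, 10].

[56, 80, 85, 2, 3, 18, 10]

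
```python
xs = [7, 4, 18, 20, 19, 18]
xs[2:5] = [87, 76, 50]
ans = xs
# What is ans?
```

xs starts as [7, 4, 18, 20, 19, 18] (length 6). The slice xs[2:5] covers indices [2, 3, 4] with values [18, 20, 19]. Replacing that slice with [87, 76, 50] (same length) produces [7, 4, 87, 76, 50, 18].

[7, 4, 87, 76, 50, 18]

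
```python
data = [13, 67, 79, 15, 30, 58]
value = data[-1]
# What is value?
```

data has length 6. Negative index -1 maps to positive index 6 + (-1) = 5. data[5] = 58.

58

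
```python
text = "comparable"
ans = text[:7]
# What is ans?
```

text has length 10. The slice text[:7] selects indices [0, 1, 2, 3, 4, 5, 6] (0->'c', 1->'o', 2->'m', 3->'p', 4->'a', 5->'r', 6->'a'), giving 'compara'.

'compara'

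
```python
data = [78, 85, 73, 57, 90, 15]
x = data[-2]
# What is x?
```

data has length 6. Negative index -2 maps to positive index 6 + (-2) = 4. data[4] = 90.

90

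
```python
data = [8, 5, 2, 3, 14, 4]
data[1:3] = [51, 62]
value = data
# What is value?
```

data starts as [8, 5, 2, 3, 14, 4] (length 6). The slice data[1:3] covers indices [1, 2] with values [5, 2]. Replacing that slice with [51, 62] (same length) produces [8, 51, 62, 3, 14, 4].

[8, 51, 62, 3, 14, 4]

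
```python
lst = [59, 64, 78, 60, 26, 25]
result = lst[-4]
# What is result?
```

lst has length 6. Negative index -4 maps to positive index 6 + (-4) = 2. lst[2] = 78.

78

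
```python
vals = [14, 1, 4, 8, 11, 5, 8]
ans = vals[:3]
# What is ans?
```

vals has length 7. The slice vals[:3] selects indices [0, 1, 2] (0->14, 1->1, 2->4), giving [14, 1, 4].

[14, 1, 4]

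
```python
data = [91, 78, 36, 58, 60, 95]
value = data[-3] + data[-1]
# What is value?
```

data has length 6. Negative index -3 maps to positive index 6 + (-3) = 3. data[3] = 58.
data has length 6. Negative index -1 maps to positive index 6 + (-1) = 5. data[5] = 95.
Sum: 58 + 95 = 153.

153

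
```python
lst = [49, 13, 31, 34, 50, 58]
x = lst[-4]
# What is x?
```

lst has length 6. Negative index -4 maps to positive index 6 + (-4) = 2. lst[2] = 31.

31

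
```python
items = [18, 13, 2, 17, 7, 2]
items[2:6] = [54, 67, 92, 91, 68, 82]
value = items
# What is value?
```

items starts as [18, 13, 2, 17, 7, 2] (length 6). The slice items[2:6] covers indices [2, 3, 4, 5] with values [2, 17, 7, 2]. Replacing that slice with [54, 67, 92, 91, 68, 82] (different length) produces [18, 13, 54, 67, 92, 91, 68, 82].

[18, 13, 54, 67, 92, 91, 68, 82]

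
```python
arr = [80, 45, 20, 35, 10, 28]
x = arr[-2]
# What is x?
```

arr has length 6. Negative index -2 maps to positive index 6 + (-2) = 4. arr[4] = 10.

10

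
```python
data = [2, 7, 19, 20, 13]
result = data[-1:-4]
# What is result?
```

data has length 5. The slice data[-1:-4] resolves to an empty index range, so the result is [].

[]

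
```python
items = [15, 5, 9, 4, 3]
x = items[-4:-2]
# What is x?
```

items has length 5. The slice items[-4:-2] selects indices [1, 2] (1->5, 2->9), giving [5, 9].

[5, 9]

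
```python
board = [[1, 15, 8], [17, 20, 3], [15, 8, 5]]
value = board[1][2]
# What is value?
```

board[1] = [17, 20, 3]. Taking column 2 of that row yields 3.

3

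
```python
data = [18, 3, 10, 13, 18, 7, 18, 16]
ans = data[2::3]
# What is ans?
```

data has length 8. The slice data[2::3] selects indices [2, 5] (2->10, 5->7), giving [10, 7].

[10, 7]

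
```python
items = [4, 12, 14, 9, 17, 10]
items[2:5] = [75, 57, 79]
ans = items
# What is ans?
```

items starts as [4, 12, 14, 9, 17, 10] (length 6). The slice items[2:5] covers indices [2, 3, 4] with values [14, 9, 17]. Replacing that slice with [75, 57, 79] (same length) produces [4, 12, 75, 57, 79, 10].

[4, 12, 75, 57, 79, 10]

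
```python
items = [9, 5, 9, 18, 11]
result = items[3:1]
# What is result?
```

items has length 5. The slice items[3:1] resolves to an empty index range, so the result is [].

[]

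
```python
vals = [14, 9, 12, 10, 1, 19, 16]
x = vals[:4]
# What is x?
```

vals has length 7. The slice vals[:4] selects indices [0, 1, 2, 3] (0->14, 1->9, 2->12, 3->10), giving [14, 9, 12, 10].

[14, 9, 12, 10]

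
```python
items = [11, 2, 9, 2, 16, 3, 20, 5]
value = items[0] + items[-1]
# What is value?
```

items has length 8. items[0] = 11.
items has length 8. Negative index -1 maps to positive index 8 + (-1) = 7. items[7] = 5.
Sum: 11 + 5 = 16.

16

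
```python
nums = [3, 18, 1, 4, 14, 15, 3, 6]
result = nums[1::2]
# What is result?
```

nums has length 8. The slice nums[1::2] selects indices [1, 3, 5, 7] (1->18, 3->4, 5->15, 7->6), giving [18, 4, 15, 6].

[18, 4, 15, 6]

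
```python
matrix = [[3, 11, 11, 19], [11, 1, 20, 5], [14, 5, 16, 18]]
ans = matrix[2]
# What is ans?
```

matrix has 3 rows. Row 2 is [14, 5, 16, 18].

[14, 5, 16, 18]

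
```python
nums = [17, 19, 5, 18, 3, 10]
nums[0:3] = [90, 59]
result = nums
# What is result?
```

nums starts as [17, 19, 5, 18, 3, 10] (length 6). The slice nums[0:3] covers indices [0, 1, 2] with values [17, 19, 5]. Replacing that slice with [90, 59] (different length) produces [90, 59, 18, 3, 10].

[90, 59, 18, 3, 10]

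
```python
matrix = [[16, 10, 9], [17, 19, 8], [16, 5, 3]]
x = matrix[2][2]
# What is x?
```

matrix[2] = [16, 5, 3]. Taking column 2 of that row yields 3.

3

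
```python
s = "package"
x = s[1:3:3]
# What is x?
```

s has length 7. The slice s[1:3:3] selects indices [1] (1->'a'), giving 'a'.

'a'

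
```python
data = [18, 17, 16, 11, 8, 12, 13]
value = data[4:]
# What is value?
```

data has length 7. The slice data[4:] selects indices [4, 5, 6] (4->8, 5->12, 6->13), giving [8, 12, 13].

[8, 12, 13]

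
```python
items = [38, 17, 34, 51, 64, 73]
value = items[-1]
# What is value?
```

items has length 6. Negative index -1 maps to positive index 6 + (-1) = 5. items[5] = 73.

73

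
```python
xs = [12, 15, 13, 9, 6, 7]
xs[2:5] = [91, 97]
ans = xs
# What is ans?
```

xs starts as [12, 15, 13, 9, 6, 7] (length 6). The slice xs[2:5] covers indices [2, 3, 4] with values [13, 9, 6]. Replacing that slice with [91, 97] (different length) produces [12, 15, 91, 97, 7].

[12, 15, 91, 97, 7]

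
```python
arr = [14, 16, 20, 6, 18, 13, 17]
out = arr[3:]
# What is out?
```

arr has length 7. The slice arr[3:] selects indices [3, 4, 5, 6] (3->6, 4->18, 5->13, 6->17), giving [6, 18, 13, 17].

[6, 18, 13, 17]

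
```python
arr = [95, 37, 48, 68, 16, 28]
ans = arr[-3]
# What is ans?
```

arr has length 6. Negative index -3 maps to positive index 6 + (-3) = 3. arr[3] = 68.

68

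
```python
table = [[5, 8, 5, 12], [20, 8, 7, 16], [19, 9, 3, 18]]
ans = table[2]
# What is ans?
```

table has 3 rows. Row 2 is [19, 9, 3, 18].

[19, 9, 3, 18]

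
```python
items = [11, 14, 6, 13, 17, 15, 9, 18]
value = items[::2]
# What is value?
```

items has length 8. The slice items[::2] selects indices [0, 2, 4, 6] (0->11, 2->6, 4->17, 6->9), giving [11, 6, 17, 9].

[11, 6, 17, 9]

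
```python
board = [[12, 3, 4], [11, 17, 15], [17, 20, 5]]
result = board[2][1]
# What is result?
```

board[2] = [17, 20, 5]. Taking column 1 of that row yields 20.

20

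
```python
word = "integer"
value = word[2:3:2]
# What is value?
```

word has length 7. The slice word[2:3:2] selects indices [2] (2->'t'), giving 't'.

't'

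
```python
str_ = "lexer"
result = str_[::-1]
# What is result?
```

str_ has length 5. The slice str_[::-1] selects indices [4, 3, 2, 1, 0] (4->'r', 3->'e', 2->'x', 1->'e', 0->'l'), giving 'rexel'.

'rexel'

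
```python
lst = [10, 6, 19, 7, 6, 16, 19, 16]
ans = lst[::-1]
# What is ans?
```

lst has length 8. The slice lst[::-1] selects indices [7, 6, 5, 4, 3, 2, 1, 0] (7->16, 6->19, 5->16, 4->6, 3->7, 2->19, 1->6, 0->10), giving [16, 19, 16, 6, 7, 19, 6, 10].

[16, 19, 16, 6, 7, 19, 6, 10]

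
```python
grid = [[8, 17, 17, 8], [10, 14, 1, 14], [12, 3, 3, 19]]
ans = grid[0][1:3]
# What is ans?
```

grid[0] = [8, 17, 17, 8]. grid[0] has length 4. The slice grid[0][1:3] selects indices [1, 2] (1->17, 2->17), giving [17, 17].

[17, 17]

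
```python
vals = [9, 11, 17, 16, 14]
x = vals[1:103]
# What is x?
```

vals has length 5. The slice vals[1:103] selects indices [1, 2, 3, 4] (1->11, 2->17, 3->16, 4->14), giving [11, 17, 16, 14].

[11, 17, 16, 14]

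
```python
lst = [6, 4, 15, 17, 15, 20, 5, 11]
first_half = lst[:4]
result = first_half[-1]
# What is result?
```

lst has length 8. The slice lst[:4] selects indices [0, 1, 2, 3] (0->6, 1->4, 2->15, 3->17), giving [6, 4, 15, 17]. So first_half = [6, 4, 15, 17]. Then first_half[-1] = 17.

17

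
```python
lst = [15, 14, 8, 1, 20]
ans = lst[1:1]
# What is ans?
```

lst has length 5. The slice lst[1:1] resolves to an empty index range, so the result is [].

[]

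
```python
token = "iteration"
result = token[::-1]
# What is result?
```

token has length 9. The slice token[::-1] selects indices [8, 7, 6, 5, 4, 3, 2, 1, 0] (8->'n', 7->'o', 6->'i', 5->'t', 4->'a', 3->'r', 2->'e', 1->'t', 0->'i'), giving 'noitareti'.

'noitareti'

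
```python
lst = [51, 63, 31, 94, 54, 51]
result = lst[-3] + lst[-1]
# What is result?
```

lst has length 6. Negative index -3 maps to positive index 6 + (-3) = 3. lst[3] = 94.
lst has length 6. Negative index -1 maps to positive index 6 + (-1) = 5. lst[5] = 51.
Sum: 94 + 51 = 145.

145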